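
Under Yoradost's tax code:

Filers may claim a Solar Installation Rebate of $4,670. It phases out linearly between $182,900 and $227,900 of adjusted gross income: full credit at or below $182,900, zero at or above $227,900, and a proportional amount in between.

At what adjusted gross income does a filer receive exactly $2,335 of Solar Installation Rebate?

$205,400

$2,335 is 2,335/4,670 of the full $4,670, so 2,335/4,670 of the $45,000 range has been used: income = $182,900 + $45,000 × 2,335/4,670 = $205,400.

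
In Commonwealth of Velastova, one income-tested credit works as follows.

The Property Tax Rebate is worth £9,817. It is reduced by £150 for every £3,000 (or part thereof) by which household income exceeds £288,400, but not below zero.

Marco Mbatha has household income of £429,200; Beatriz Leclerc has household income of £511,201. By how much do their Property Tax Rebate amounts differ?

£2,767

Marco (£429,200): Property Tax Rebate: income exceeds £288,400 by £140,800, which is 47 full-or-partial £3,000 increments; reduction = 47 × £150 = £7,050, leaving £2,767.
Beatriz (£511,201): Property Tax Rebate: income exceeds £288,400 by £222,801 → 75 increments × £150 = £11,250 ≥ base, so the credit is £0.
Difference: |£2,767 − £0| = £2,767.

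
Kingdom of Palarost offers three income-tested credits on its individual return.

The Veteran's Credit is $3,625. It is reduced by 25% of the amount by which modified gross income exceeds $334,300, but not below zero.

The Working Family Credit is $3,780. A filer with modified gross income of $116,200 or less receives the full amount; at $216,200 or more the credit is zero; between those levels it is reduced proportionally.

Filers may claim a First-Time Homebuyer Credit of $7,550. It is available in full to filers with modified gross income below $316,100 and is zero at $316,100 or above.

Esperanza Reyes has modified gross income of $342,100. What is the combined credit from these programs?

$1,675

Veteran's Credit: 25% of the $7,800 excess over $334,300 is $1,950; credit = $3,625 − $1,950 = $1,675.
Working Family Credit: $342,100 is at or above $216,200, so the credit is $0.
First-Time Homebuyer Credit: $342,100 meets or exceeds the $316,100 cutoff, so the credit is $0.
Total: $1,675 + $0 + $0 = $1,675.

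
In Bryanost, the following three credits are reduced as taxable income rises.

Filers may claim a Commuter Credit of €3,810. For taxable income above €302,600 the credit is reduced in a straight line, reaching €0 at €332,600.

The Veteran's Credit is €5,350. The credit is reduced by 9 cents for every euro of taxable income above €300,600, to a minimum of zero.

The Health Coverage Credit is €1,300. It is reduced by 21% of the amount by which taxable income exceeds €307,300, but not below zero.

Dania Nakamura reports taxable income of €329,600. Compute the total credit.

€3,121

Commuter Credit: €329,600 is €27,000 into a €30,000 phase-out range, leaving 3,000/30,000 of the credit: €3,810 × 3,000/30,000 = €381.
Veteran's Credit: 9% of the €29,000 excess over €300,600 is €2,610; credit = €5,350 − €2,610 = €2,740.
Health Coverage Credit: 21% of the €22,300 excess over €307,300 is €4,683 ≥ base, so the credit is €0.
Total: €381 + €2,740 + €0 = €3,121.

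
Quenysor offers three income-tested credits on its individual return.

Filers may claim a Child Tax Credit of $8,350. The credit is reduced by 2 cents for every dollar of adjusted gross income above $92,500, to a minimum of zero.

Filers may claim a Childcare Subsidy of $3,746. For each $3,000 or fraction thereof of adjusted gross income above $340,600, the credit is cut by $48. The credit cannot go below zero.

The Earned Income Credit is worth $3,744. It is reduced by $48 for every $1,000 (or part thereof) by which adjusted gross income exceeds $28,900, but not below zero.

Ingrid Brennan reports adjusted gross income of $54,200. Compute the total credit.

Child Tax Credit: $54,200 is at or below the $92,500 threshold, so the full $8,350 applies.
Childcare Subsidy: $54,200 is at or below the $340,600 threshold, so the full $3,746 applies.
Earned Income Credit: income exceeds $28,900 by $25,300, which is 26 full-or-partial $1,000 increments; reduction = 26 × $48 = $1,248, leaving $2,496.
Total: $8,350 + $3,746 + $2,496 = $14,592.

$14,592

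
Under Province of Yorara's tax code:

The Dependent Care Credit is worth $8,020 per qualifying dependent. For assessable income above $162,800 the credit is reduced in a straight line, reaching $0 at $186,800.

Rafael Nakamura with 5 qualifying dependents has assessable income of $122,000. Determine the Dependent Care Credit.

$40,100

Dependent Care Credit: base = 5 × $8,020 = $40,100. $122,000 is at or below the $162,800 threshold, so the full $40,100 applies.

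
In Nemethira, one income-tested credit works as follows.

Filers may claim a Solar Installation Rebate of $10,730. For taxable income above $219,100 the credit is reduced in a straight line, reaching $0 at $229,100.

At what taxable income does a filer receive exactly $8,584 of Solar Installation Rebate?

$8,584 is 8,584/10,730 of the full $10,730, so 2,146/10,730 of the $10,000 range has been used: income = $219,100 + $10,000 × 2,146/10,730 = $221,100.

$221,100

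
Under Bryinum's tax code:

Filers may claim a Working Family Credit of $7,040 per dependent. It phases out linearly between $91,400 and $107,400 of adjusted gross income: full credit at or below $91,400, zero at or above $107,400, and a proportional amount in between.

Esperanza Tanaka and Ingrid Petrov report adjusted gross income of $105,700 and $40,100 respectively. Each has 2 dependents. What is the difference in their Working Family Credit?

Esperanza ($105,700): Working Family Credit: base = 2 × $7,040 = $14,080. $105,700 is $14,300 into a $16,000 phase-out range, leaving 1,700/16,000 of the credit: $14,080 × 1,700/16,000 = $1,496.
Ingrid ($40,100): Working Family Credit: base = 2 × $7,040 = $14,080. $40,100 is at or below the $91,400 threshold, so the full $14,080 applies.
Difference: |$1,496 − $14,080| = $12,584.

$12,584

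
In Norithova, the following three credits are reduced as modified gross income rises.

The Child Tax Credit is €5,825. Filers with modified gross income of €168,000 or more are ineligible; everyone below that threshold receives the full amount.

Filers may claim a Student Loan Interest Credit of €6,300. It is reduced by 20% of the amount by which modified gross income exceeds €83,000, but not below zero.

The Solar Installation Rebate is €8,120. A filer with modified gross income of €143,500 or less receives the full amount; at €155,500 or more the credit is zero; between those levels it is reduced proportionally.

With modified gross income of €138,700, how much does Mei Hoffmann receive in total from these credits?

Child Tax Credit: €138,700 is below the €168,000 cutoff, so the full €5,825 applies.
Student Loan Interest Credit: 20% of the €55,700 excess over €83,000 is €11,140 ≥ base, so the credit is €0.
Solar Installation Rebate: €138,700 is at or below the €143,500 threshold, so the full €8,120 applies.
Total: €5,825 + €0 + €8,120 = €13,945.

€13,945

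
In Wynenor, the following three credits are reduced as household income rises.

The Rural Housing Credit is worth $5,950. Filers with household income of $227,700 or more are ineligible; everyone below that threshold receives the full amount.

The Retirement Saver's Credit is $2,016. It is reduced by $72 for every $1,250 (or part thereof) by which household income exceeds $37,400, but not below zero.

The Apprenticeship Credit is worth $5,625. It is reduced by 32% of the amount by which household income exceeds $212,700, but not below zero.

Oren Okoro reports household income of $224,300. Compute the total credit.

$7,863

Rural Housing Credit: $224,300 is below the $227,700 cutoff, so the full $5,950 applies.
Retirement Saver's Credit: income exceeds $37,400 by $186,900 → 150 increments × $72 = $10,800 ≥ base, so the credit is $0.
Apprenticeship Credit: 32% of the $11,600 excess over $212,700 is $3,712; credit = $5,625 − $3,712 = $1,913.
Total: $5,950 + $0 + $1,913 = $7,863.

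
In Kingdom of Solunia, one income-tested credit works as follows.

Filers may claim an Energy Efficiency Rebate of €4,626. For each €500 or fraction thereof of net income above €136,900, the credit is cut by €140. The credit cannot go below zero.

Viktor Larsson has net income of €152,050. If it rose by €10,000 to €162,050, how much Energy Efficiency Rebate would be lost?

At €152,050 — income exceeds €136,900 by €15,150, which is 31 full-or-partial €500 increments; reduction = 31 × €140 = €4,340, leaving €286.
At €162,050 — income exceeds €136,900 by €25,150 → 51 increments × €140 = €7,140 ≥ base, so the credit is €0.
Lost: €286 − €0 = €286.

€286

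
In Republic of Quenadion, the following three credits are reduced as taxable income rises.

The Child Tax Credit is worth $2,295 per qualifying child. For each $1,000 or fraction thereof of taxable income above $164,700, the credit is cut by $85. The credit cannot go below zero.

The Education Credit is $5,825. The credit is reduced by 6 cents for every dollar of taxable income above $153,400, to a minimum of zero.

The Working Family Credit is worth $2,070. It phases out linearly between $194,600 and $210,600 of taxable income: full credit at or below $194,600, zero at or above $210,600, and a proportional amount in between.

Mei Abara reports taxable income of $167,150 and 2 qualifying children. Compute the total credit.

Child Tax Credit: base = 2 × $2,295 = $4,590. income exceeds $164,700 by $2,450, which is 3 full-or-partial $1,000 increments; reduction = 3 × $85 = $255, leaving $4,335.
Education Credit: 6% of the $13,750 excess over $153,400 is $825; credit = $5,825 − $825 = $5,000.
Working Family Credit: $167,150 is at or below the $194,600 threshold, so the full $2,070 applies.
Total: $4,335 + $5,000 + $2,070 = $11,405.

$11,405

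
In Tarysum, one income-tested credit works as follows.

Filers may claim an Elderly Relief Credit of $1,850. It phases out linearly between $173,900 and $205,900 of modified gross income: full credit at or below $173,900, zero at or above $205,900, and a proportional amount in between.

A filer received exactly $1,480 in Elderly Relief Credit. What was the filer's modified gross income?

$1,480 is 1,480/1,850 of the full $1,850, so 370/1,850 of the $32,000 range has been used: income = $173,900 + $32,000 × 370/1,850 = $180,300.

$180,300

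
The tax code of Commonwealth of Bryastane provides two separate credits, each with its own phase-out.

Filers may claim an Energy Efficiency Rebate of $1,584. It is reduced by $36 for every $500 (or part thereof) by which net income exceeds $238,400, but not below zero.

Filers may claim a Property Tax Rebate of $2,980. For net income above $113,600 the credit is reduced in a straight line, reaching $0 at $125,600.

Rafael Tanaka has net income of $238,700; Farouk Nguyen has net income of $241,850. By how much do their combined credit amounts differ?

Rafael ($238,700): Energy Efficiency Rebate: income exceeds $238,400 by $300, which is 1 full-or-partial $500 increment; reduction = 1 × $36 = $36, leaving $1,548. Property Tax Rebate: $238,700 is at or above $125,600, so the credit is $0. total $1,548 + $0 = $1,548
Farouk ($241,850): Energy Efficiency Rebate: income exceeds $238,400 by $3,450, which is 7 full-or-partial $500 increments; reduction = 7 × $36 = $252, leaving $1,332. Property Tax Rebate: $241,850 is at or above $125,600, so the credit is $0. total $1,332 + $0 = $1,332
Difference: |$1,548 − $1,332| = $216.

$216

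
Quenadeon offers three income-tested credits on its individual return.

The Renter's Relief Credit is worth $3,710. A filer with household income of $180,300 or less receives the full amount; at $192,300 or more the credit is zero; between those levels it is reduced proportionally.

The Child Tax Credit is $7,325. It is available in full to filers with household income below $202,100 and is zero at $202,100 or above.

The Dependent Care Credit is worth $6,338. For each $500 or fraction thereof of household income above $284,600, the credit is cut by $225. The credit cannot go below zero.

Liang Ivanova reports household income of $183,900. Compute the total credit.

$16,260

Renter's Relief Credit: $183,900 is $3,600 into a $12,000 phase-out range, leaving 8,400/12,000 of the credit: $3,710 × 8,400/12,000 = $2,597.
Child Tax Credit: $183,900 is below the $202,100 cutoff, so the full $7,325 applies.
Dependent Care Credit: $183,900 is at or below the $284,600 threshold, so the full $6,338 applies.
Total: $2,597 + $7,325 + $6,338 = $16,260.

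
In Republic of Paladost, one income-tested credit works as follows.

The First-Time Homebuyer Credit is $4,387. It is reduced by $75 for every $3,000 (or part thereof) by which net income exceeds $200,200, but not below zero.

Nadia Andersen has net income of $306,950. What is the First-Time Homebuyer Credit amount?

$1,687

First-Time Homebuyer Credit: income exceeds $200,200 by $106,750, which is 36 full-or-partial $3,000 increments; reduction = 36 × $75 = $2,700, leaving $1,687.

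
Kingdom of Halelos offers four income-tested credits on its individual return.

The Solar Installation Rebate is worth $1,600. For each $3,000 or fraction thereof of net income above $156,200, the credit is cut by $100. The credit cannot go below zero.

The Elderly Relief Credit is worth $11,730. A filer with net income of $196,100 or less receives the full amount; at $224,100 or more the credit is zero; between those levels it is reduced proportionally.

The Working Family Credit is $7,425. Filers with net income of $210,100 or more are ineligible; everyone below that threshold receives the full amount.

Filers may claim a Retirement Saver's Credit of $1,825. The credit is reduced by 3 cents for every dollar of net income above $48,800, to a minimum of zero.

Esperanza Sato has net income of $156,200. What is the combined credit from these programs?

$20,755

Solar Installation Rebate: $156,200 is at or below the $156,200 threshold, so the full $1,600 applies.
Elderly Relief Credit: $156,200 is at or below the $196,100 threshold, so the full $11,730 applies.
Working Family Credit: $156,200 is below the $210,100 cutoff, so the full $7,425 applies.
Retirement Saver's Credit: 3% of the $107,400 excess over $48,800 is $3,222 ≥ base, so the credit is $0.
Total: $1,600 + $11,730 + $7,425 + $0 = $20,755.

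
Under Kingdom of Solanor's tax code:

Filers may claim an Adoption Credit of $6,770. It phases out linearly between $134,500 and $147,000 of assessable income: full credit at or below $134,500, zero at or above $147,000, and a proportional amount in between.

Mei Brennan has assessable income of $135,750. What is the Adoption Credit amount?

Adoption Credit: $135,750 is $1,250 into a $12,500 phase-out range, leaving 11,250/12,500 of the credit: $6,770 × 11,250/12,500 = $6,093.

$6,093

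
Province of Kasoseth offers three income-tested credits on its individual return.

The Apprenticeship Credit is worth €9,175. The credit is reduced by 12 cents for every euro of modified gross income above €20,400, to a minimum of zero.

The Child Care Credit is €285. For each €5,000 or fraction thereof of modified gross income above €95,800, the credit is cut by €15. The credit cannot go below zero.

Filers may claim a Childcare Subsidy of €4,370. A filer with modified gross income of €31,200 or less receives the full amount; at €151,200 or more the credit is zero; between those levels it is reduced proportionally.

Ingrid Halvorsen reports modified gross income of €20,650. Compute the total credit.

€13,800

Apprenticeship Credit: 12% of the €250 excess over €20,400 is €30; credit = €9,175 − €30 = €9,145.
Child Care Credit: €20,650 is at or below the €95,800 threshold, so the full €285 applies.
Childcare Subsidy: €20,650 is at or below the €31,200 threshold, so the full €4,370 applies.
Total: €9,145 + €285 + €4,370 = €13,800.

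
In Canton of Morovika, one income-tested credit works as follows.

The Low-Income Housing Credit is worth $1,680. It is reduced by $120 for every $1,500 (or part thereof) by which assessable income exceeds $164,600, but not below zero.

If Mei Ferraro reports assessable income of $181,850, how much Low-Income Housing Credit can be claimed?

$240

Low-Income Housing Credit: income exceeds $164,600 by $17,250, which is 12 full-or-partial $1,500 increments; reduction = 12 × $120 = $1,440, leaving $240.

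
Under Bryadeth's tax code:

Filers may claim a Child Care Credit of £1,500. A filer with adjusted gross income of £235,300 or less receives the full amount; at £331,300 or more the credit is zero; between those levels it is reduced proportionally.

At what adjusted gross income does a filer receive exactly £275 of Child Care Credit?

£275 is 275/1,500 of the full £1,500, so 1,225/1,500 of the £96,000 range has been used: income = £235,300 + £96,000 × 1,225/1,500 = £313,700.

£313,700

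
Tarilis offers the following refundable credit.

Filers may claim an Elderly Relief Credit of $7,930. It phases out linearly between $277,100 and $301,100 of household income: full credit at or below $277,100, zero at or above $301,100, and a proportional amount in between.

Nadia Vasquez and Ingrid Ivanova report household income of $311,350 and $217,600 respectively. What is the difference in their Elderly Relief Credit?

Nadia ($311,350): Elderly Relief Credit: $311,350 is at or above $301,100, so the credit is $0.
Ingrid ($217,600): Elderly Relief Credit: $217,600 is at or below the $277,100 threshold, so the full $7,930 applies.
Difference: |$0 − $7,930| = $7,930.

$7,930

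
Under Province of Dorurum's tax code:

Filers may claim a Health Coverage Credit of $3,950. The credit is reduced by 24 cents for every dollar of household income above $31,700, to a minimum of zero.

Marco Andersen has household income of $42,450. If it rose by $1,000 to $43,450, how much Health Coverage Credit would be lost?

At $42,450 — 24% of the $10,750 excess over $31,700 is $2,580; credit = $3,950 − $2,580 = $1,370.
At $43,450 — 24% of the $11,750 excess over $31,700 is $2,820; credit = $3,950 − $2,820 = $1,130.
Lost: $1,370 − $1,130 = $240.

$240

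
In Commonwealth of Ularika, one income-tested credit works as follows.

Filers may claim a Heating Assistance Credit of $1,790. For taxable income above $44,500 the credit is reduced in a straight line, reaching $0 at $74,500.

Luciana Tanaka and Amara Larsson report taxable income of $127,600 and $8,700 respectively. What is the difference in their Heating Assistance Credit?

Luciana ($127,600): Heating Assistance Credit: $127,600 is at or above $74,500, so the credit is $0.
Amara ($8,700): Heating Assistance Credit: $8,700 is at or below the $44,500 threshold, so the full $1,790 applies.
Difference: |$0 − $1,790| = $1,790.

$1,790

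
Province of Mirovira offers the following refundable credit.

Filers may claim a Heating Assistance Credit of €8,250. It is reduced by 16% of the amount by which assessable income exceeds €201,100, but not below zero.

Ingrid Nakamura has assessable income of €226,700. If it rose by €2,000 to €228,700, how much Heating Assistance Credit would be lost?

At €226,700 — 16% of the €25,600 excess over €201,100 is €4,096; credit = €8,250 − €4,096 = €4,154.
At €228,700 — 16% of the €27,600 excess over €201,100 is €4,416; credit = €8,250 − €4,416 = €3,834.
Lost: €4,154 − €3,834 = €320.

€320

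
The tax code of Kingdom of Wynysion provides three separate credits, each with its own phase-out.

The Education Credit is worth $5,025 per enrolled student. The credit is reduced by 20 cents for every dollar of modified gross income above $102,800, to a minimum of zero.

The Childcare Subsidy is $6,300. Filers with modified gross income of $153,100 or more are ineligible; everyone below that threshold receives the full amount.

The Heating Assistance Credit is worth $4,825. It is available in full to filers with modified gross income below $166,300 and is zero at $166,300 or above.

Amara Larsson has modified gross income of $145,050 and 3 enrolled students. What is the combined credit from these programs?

$17,750

Education Credit: base = 3 × $5,025 = $15,075. 20% of the $42,250 excess over $102,800 is $8,450; credit = $15,075 − $8,450 = $6,625.
Childcare Subsidy: $145,050 is below the $153,100 cutoff, so the full $6,300 applies.
Heating Assistance Credit: $145,050 is below the $166,300 cutoff, so the full $4,825 applies.
Total: $6,625 + $6,300 + $4,825 = $17,750.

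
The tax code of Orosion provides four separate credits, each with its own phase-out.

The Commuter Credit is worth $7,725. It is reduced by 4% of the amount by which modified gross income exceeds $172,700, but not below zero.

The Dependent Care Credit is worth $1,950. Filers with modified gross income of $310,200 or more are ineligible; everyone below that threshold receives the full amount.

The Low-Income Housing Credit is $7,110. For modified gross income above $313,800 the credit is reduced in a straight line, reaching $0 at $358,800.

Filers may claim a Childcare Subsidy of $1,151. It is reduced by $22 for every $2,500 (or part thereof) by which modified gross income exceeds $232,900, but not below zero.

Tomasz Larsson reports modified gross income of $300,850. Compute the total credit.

$12,194

Commuter Credit: 4% of the $128,150 excess over $172,700 is $5,126; credit = $7,725 − $5,126 = $2,599.
Dependent Care Credit: $300,850 is below the $310,200 cutoff, so the full $1,950 applies.
Low-Income Housing Credit: $300,850 is at or below the $313,800 threshold, so the full $7,110 applies.
Childcare Subsidy: income exceeds $232,900 by $67,950, which is 28 full-or-partial $2,500 increments; reduction = 28 × $22 = $616, leaving $535.
Total: $2,599 + $1,950 + $7,110 + $535 = $12,194.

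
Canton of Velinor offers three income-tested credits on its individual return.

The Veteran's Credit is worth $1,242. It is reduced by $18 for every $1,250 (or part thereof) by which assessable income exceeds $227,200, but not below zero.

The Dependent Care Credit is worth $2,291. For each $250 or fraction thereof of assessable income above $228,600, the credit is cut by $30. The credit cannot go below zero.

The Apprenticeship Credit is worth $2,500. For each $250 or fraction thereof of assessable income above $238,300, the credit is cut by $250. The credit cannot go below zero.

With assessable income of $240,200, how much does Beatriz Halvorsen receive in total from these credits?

$2,425

Veteran's Credit: income exceeds $227,200 by $13,000, which is 11 full-or-partial $1,250 increments; reduction = 11 × $18 = $198, leaving $1,044.
Dependent Care Credit: income exceeds $228,600 by $11,600, which is 47 full-or-partial $250 increments; reduction = 47 × $30 = $1,410, leaving $881.
Apprenticeship Credit: income exceeds $238,300 by $1,900, which is 8 full-or-partial $250 increments; reduction = 8 × $250 = $2,000, leaving $500.
Total: $1,044 + $881 + $500 = $2,425.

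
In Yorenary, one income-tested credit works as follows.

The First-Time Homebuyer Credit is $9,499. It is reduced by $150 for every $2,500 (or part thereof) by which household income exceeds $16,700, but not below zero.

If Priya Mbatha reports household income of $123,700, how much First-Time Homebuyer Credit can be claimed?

$3,049

First-Time Homebuyer Credit: income exceeds $16,700 by $107,000, which is 43 full-or-partial $2,500 increments; reduction = 43 × $150 = $6,450, leaving $3,049.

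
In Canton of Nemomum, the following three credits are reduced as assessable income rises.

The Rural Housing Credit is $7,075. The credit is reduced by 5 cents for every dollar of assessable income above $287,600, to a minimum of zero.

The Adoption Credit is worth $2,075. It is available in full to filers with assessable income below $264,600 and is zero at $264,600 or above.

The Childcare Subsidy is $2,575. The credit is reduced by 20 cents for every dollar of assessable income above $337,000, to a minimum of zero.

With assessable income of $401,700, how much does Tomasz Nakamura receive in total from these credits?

Rural Housing Credit: 5% of the $114,100 excess over $287,600 is $5,705; credit = $7,075 − $5,705 = $1,370.
Adoption Credit: $401,700 meets or exceeds the $264,600 cutoff, so the credit is $0.
Childcare Subsidy: 20% of the $64,700 excess over $337,000 is $12,940 ≥ base, so the credit is $0.
Total: $1,370 + $0 + $0 = $1,370.

$1,370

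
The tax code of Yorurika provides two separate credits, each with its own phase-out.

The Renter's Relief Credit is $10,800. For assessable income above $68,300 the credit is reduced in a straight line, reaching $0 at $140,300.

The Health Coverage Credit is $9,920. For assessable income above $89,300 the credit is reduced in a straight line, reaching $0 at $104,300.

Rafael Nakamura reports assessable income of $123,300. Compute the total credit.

Renter's Relief Credit: $123,300 is $55,000 into a $72,000 phase-out range, leaving 17,000/72,000 of the credit: $10,800 × 17,000/72,000 = $2,550.
Health Coverage Credit: $123,300 is at or above $104,300, so the credit is $0.
Total: $2,550 + $0 = $2,550.

$2,550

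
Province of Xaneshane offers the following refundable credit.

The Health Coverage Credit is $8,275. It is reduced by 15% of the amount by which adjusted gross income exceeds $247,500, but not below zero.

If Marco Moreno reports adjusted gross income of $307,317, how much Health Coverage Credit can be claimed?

Health Coverage Credit: 15% of the $59,817 excess over $247,500 is $8,972.55 ≥ base, so the credit is $0.

$0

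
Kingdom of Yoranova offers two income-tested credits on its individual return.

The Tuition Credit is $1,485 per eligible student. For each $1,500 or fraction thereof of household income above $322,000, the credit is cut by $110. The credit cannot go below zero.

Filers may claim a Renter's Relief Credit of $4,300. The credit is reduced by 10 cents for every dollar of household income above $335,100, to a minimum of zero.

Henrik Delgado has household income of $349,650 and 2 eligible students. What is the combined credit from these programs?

$3,725

Tuition Credit: base = 2 × $1,485 = $2,970. income exceeds $322,000 by $27,650, which is 19 full-or-partial $1,500 increments; reduction = 19 × $110 = $2,090, leaving $880.
Renter's Relief Credit: 10% of the $14,550 excess over $335,100 is $1,455; credit = $4,300 − $1,455 = $2,845.
Total: $880 + $2,845 = $3,725.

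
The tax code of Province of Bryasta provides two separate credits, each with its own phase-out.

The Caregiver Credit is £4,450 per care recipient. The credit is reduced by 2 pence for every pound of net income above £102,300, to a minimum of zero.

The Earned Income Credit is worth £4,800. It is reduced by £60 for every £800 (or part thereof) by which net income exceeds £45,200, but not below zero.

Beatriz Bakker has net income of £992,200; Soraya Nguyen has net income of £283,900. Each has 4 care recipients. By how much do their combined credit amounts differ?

Beatriz (£992,200): Caregiver Credit: base = 4 × £4,450 = £17,800. 2% of the £889,900 excess over £102,300 is £17,798; credit = £17,800 − £17,798 = £2. Earned Income Credit: income exceeds £45,200 by £947,000 → 1184 increments × £60 = £71,040 ≥ base, so the credit is £0. total £2 + £0 = £2
Soraya (£283,900): Caregiver Credit: base = 4 × £4,450 = £17,800. 2% of the £181,600 excess over £102,300 is £3,632; credit = £17,800 − £3,632 = £14,168. Earned Income Credit: income exceeds £45,200 by £238,700 → 299 increments × £60 = £17,940 ≥ base, so the credit is £0. total £14,168 + £0 = £14,168
Difference: |£2 − £14,168| = £14,166.

£14,166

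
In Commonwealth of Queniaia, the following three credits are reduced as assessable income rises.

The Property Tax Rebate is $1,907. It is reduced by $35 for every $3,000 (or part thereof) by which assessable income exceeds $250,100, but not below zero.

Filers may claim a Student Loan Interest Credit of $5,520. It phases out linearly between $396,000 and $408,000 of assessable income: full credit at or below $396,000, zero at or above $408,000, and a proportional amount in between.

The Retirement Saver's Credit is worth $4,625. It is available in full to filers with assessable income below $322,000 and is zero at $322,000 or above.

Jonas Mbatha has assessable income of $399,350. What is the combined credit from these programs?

Property Tax Rebate: income exceeds $250,100 by $149,250, which is 50 full-or-partial $3,000 increments; reduction = 50 × $35 = $1,750, leaving $157.
Student Loan Interest Credit: $399,350 is $3,350 into a $12,000 phase-out range, leaving 8,650/12,000 of the credit: $5,520 × 8,650/12,000 = $3,979.
Retirement Saver's Credit: $399,350 meets or exceeds the $322,000 cutoff, so the credit is $0.
Total: $157 + $3,979 + $0 = $4,136.

$4,136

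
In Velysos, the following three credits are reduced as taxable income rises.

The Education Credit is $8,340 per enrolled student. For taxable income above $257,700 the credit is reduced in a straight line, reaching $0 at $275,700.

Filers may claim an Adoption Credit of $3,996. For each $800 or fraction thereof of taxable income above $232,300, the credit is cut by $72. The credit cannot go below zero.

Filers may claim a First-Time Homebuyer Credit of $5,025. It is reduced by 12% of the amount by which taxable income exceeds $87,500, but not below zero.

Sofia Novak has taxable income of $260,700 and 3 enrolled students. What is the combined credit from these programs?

Education Credit: base = 3 × $8,340 = $25,020. $260,700 is $3,000 into a $18,000 phase-out range, leaving 15,000/18,000 of the credit: $25,020 × 15,000/18,000 = $20,850.
Adoption Credit: income exceeds $232,300 by $28,400, which is 36 full-or-partial $800 increments; reduction = 36 × $72 = $2,592, leaving $1,404.
First-Time Homebuyer Credit: 12% of the $173,200 excess over $87,500 is $20,784 ≥ base, so the credit is $0.
Total: $20,850 + $1,404 + $0 = $22,254.

$22,254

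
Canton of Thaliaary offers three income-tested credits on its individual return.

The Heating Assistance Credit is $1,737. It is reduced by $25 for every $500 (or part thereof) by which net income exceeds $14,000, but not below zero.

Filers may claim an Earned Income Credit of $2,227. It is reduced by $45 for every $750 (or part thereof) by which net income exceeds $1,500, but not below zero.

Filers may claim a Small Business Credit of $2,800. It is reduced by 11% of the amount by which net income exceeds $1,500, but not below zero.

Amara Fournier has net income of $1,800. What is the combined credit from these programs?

Heating Assistance Credit: $1,800 is at or below the $14,000 threshold, so the full $1,737 applies.
Earned Income Credit: income exceeds $1,500 by $300, which is 1 full-or-partial $750 increment; reduction = 1 × $45 = $45, leaving $2,182.
Small Business Credit: 11% of the $300 excess over $1,500 is $33; credit = $2,800 − $33 = $2,767.
Total: $1,737 + $2,182 + $2,767 = $6,686.

$6,686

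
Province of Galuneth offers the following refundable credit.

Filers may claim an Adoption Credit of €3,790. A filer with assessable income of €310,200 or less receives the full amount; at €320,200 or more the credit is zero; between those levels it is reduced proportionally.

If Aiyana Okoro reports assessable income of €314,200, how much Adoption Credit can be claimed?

€2,274

Adoption Credit: €314,200 is €4,000 into a €10,000 phase-out range, leaving 6,000/10,000 of the credit: €3,790 × 6,000/10,000 = €2,274.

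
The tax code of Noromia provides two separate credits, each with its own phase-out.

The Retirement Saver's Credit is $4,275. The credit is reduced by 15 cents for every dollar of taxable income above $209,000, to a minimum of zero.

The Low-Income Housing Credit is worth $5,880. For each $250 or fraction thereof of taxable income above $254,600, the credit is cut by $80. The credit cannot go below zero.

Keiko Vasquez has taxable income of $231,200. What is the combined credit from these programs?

Retirement Saver's Credit: 15% of the $22,200 excess over $209,000 is $3,330; credit = $4,275 − $3,330 = $945.
Low-Income Housing Credit: $231,200 is at or below the $254,600 threshold, so the full $5,880 applies.
Total: $945 + $5,880 = $6,825.

$6,825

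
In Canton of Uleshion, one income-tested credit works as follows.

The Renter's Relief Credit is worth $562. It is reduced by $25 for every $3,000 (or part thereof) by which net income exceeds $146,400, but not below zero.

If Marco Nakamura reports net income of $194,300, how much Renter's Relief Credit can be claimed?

$162

Renter's Relief Credit: income exceeds $146,400 by $47,900, which is 16 full-or-partial $3,000 increments; reduction = 16 × $25 = $400, leaving $162.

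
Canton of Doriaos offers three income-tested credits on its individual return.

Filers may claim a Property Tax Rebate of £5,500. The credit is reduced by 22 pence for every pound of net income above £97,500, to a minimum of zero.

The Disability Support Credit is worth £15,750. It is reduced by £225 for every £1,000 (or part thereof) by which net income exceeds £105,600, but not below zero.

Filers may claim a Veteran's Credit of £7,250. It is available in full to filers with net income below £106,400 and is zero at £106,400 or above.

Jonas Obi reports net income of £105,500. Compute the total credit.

£26,740

Property Tax Rebate: 22% of the £8,000 excess over £97,500 is £1,760; credit = £5,500 − £1,760 = £3,740.
Disability Support Credit: £105,500 is at or below the £105,600 threshold, so the full £15,750 applies.
Veteran's Credit: £105,500 is below the £106,400 cutoff, so the full £7,250 applies.
Total: £3,740 + £15,750 + £7,250 = £26,740.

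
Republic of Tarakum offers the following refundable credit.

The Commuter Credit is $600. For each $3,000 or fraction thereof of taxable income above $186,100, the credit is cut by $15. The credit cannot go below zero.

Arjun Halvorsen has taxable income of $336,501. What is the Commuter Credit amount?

Commuter Credit: income exceeds $186,100 by $150,401 → 51 increments × $15 = $765 ≥ base, so the credit is $0.

$0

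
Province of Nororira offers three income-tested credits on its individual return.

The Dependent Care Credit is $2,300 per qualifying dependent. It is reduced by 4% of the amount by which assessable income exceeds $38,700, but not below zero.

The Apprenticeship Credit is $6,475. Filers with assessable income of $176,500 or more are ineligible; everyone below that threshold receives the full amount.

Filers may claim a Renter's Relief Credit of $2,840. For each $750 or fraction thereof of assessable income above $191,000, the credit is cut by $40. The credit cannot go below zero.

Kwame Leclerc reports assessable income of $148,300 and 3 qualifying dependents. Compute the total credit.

Dependent Care Credit: base = 3 × $2,300 = $6,900. 4% of the $109,600 excess over $38,700 is $4,384; credit = $6,900 − $4,384 = $2,516.
Apprenticeship Credit: $148,300 is below the $176,500 cutoff, so the full $6,475 applies.
Renter's Relief Credit: $148,300 is at or below the $191,000 threshold, so the full $2,840 applies.
Total: $2,516 + $6,475 + $2,840 = $11,831.

$11,831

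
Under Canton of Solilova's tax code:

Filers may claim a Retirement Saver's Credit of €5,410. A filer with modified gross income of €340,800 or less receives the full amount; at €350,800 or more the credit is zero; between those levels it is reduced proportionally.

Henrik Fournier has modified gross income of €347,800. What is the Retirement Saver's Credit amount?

€1,623

Retirement Saver's Credit: €347,800 is €7,000 into a €10,000 phase-out range, leaving 3,000/10,000 of the credit: €5,410 × 3,000/10,000 = €1,623.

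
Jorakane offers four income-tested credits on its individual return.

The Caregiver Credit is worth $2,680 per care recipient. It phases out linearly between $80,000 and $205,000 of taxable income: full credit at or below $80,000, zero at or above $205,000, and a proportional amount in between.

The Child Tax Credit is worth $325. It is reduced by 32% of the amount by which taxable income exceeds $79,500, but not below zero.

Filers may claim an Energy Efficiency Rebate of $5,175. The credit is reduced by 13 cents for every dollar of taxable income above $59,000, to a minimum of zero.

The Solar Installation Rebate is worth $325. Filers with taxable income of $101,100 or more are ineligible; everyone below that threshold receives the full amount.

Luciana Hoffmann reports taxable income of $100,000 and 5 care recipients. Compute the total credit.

$11,581

Caregiver Credit: base = 5 × $2,680 = $13,400. $100,000 is $20,000 into a $125,000 phase-out range, leaving 105,000/125,000 of the credit: $13,400 × 105,000/125,000 = $11,256.
Child Tax Credit: 32% of the $20,500 excess over $79,500 is $6,560 ≥ base, so the credit is $0.
Energy Efficiency Rebate: 13% of the $41,000 excess over $59,000 is $5,330 ≥ base, so the credit is $0.
Solar Installation Rebate: $100,000 is below the $101,100 cutoff, so the full $325 applies.
Total: $11,256 + $0 + $0 + $325 = $11,581.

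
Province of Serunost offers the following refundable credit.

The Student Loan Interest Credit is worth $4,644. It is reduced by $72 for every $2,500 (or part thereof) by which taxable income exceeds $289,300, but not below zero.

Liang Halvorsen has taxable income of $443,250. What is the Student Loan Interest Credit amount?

Student Loan Interest Credit: income exceeds $289,300 by $153,950, which is 62 full-or-partial $2,500 increments; reduction = 62 × $72 = $4,464, leaving $180.

$180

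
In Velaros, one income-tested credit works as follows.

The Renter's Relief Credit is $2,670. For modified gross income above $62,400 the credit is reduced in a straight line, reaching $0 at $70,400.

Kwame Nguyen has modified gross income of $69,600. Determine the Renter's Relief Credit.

$267

Renter's Relief Credit: $69,600 is $7,200 into a $8,000 phase-out range, leaving 800/8,000 of the credit: $2,670 × 800/8,000 = $267.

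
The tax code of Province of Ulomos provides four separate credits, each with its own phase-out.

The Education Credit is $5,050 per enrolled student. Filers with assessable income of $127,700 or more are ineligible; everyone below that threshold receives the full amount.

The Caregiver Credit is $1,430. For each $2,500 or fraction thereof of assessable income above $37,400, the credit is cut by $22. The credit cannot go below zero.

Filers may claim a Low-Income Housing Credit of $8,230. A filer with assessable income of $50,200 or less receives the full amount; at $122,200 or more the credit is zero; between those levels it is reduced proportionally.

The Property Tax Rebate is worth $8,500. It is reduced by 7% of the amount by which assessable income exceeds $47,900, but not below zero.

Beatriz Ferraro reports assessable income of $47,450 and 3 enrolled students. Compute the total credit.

Education Credit: base = 3 × $5,050 = $15,150. $47,450 is below the $127,700 cutoff, so the full $15,150 applies.
Caregiver Credit: income exceeds $37,400 by $10,050, which is 5 full-or-partial $2,500 increments; reduction = 5 × $22 = $110, leaving $1,320.
Low-Income Housing Credit: $47,450 is at or below the $50,200 threshold, so the full $8,230 applies.
Property Tax Rebate: $47,450 is at or below the $47,900 threshold, so the full $8,500 applies.
Total: $15,150 + $1,320 + $8,230 + $8,500 = $33,200.

$33,200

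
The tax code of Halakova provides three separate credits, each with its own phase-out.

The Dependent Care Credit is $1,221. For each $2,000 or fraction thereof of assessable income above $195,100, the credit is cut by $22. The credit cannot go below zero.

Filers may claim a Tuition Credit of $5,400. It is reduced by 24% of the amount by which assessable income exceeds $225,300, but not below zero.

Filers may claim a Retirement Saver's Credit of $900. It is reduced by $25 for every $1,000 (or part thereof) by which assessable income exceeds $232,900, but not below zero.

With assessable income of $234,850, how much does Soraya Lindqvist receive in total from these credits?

$4,739

Dependent Care Credit: income exceeds $195,100 by $39,750, which is 20 full-or-partial $2,000 increments; reduction = 20 × $22 = $440, leaving $781.
Tuition Credit: 24% of the $9,550 excess over $225,300 is $2,292; credit = $5,400 − $2,292 = $3,108.
Retirement Saver's Credit: income exceeds $232,900 by $1,950, which is 2 full-or-partial $1,000 increments; reduction = 2 × $25 = $50, leaving $850.
Total: $781 + $3,108 + $850 = $4,739.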